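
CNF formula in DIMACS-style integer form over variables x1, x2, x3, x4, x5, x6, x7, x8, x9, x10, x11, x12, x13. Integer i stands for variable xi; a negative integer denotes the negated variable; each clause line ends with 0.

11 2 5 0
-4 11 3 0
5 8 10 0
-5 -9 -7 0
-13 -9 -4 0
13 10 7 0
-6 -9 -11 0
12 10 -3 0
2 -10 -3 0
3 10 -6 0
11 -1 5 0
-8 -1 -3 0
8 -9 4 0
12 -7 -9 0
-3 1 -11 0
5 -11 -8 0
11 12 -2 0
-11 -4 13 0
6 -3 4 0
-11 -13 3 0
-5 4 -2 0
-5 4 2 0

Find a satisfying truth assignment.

x1=F  x2=T  x3=T  x4=T  x5=F  x6=T  x7=F  x8=T  x9=F  x10=T  x11=F  x12=T  x13=T

Pure literal: x9 appears only negated; assign x9 = False.
x12 occurs only positively in the remaining clauses — set x12 = True.
Branch on x1: take x1 = False.
Try x2 = True.
The remaining clauses are satisfied by x3 = True, x4 = True, x5 = False, x6 = True, x7 = False, x8 = True, x10 = True, x11 = False, x13 = True.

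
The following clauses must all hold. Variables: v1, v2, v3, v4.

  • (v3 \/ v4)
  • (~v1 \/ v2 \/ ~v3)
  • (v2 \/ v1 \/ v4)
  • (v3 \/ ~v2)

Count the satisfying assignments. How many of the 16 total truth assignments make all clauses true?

Satisfying assignments:
  v1=F v2=F v3=F v4=T
  v1=F v2=F v3=T v4=T
  v1=F v2=T v3=T v4=F
  v1=F v2=T v3=T v4=T
  v1=T v2=F v3=F v4=T
  v1=T v2=T v3=T v4=F
  v1=T v2=T v3=T v4=T
Count: 7.

7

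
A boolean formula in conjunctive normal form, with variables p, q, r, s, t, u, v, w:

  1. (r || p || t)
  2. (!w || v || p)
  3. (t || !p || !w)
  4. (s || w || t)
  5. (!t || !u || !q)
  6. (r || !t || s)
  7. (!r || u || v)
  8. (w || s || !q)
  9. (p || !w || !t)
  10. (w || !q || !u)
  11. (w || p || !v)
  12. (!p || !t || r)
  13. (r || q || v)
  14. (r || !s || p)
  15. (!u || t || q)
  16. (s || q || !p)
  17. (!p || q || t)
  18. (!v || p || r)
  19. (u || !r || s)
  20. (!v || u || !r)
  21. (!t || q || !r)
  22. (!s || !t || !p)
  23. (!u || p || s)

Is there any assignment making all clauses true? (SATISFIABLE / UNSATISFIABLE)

SATISFIABLE

Branch on p: take p = True.
Branch on q: take q = True.
Set r = False and propagate.
  then t is forced to False.
  then w is forced to False.
  then s is forced to True.
  then u is forced to False.
v is now unconstrained; take v = True.
Every clause has at least one true literal under this assignment.
So p=True, q=True, r=False, s=True, t=False, u=False, v=True, w=False is a satisfying assignment.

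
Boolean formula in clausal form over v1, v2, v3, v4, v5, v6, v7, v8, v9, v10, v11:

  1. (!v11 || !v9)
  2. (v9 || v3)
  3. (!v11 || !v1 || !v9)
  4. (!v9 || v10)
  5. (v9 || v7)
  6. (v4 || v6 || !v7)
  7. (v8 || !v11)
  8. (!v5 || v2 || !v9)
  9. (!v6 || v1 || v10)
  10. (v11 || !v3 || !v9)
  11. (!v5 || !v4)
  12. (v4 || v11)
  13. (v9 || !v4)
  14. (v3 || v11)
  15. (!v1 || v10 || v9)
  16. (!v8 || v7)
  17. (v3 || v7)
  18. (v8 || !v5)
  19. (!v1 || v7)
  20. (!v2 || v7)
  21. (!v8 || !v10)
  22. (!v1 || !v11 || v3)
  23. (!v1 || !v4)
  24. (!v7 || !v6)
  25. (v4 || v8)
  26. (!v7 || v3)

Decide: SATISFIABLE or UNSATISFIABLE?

UNSATISFIABLE

v9 = True:
  propagation gives v11=False, v10=True, v3=False; an empty clause results — contradiction.
v9 = False:
  propagation gives v3=True, v7=True, v4=False, v6=True; an empty clause results — contradiction.
Every branch closes, so no satisfying assignment exists.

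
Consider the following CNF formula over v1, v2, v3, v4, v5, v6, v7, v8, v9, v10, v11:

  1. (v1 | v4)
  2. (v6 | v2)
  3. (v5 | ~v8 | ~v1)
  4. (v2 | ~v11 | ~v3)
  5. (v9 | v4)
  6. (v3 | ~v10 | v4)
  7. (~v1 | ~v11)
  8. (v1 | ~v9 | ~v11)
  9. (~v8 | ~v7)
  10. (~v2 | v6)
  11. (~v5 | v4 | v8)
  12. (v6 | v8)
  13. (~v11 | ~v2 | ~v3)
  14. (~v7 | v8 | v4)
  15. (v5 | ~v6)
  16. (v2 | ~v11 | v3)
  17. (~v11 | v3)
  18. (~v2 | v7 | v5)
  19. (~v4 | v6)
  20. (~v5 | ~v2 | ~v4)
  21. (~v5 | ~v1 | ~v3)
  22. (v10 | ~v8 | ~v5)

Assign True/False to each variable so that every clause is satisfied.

v1=0, v2=0, v3=1, v4=1, v5=1, v6=1, v7=0, v8=0, v9=0, v10=1, v11=0

v11 occurs only negated in the remaining clauses — set v11 = False.
Try v1 = False.
  then v4 is forced to True.
  then v6 is forced to True.
  then v5 is forced to True.
  then v2 is forced to False.
Branch on v7: take v7 = False.
The remaining clauses are satisfied by v3 = True, v8 = False, v9 = False, v10 = True.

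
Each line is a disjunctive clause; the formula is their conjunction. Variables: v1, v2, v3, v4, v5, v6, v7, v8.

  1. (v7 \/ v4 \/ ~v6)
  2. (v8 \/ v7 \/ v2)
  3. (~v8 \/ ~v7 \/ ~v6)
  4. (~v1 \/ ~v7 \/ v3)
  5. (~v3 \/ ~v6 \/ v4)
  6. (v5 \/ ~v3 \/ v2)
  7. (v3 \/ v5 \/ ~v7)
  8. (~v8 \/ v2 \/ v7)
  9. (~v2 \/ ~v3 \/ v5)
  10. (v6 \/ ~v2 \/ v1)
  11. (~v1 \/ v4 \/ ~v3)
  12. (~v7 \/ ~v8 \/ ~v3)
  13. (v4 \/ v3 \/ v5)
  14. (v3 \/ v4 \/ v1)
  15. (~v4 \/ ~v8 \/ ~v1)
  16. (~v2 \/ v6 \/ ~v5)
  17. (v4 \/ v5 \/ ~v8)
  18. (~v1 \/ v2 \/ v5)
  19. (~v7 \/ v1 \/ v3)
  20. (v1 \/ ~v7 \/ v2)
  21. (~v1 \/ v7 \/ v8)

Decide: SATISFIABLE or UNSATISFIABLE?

SATISFIABLE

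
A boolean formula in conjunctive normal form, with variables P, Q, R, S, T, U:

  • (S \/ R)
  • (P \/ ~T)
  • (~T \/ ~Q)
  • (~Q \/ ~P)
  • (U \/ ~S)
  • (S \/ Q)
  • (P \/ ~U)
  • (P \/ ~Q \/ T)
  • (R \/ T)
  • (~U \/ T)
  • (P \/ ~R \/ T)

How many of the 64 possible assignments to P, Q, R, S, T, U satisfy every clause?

2

The models are:
  P=1 Q=0 R=0 S=1 T=1 U=1
  P=1 Q=0 R=1 S=1 T=1 U=1
That's 2 in total.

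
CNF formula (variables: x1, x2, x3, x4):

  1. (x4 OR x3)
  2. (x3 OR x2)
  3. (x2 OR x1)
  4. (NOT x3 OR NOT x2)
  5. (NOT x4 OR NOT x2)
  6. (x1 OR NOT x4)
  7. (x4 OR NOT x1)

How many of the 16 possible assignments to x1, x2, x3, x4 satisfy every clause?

1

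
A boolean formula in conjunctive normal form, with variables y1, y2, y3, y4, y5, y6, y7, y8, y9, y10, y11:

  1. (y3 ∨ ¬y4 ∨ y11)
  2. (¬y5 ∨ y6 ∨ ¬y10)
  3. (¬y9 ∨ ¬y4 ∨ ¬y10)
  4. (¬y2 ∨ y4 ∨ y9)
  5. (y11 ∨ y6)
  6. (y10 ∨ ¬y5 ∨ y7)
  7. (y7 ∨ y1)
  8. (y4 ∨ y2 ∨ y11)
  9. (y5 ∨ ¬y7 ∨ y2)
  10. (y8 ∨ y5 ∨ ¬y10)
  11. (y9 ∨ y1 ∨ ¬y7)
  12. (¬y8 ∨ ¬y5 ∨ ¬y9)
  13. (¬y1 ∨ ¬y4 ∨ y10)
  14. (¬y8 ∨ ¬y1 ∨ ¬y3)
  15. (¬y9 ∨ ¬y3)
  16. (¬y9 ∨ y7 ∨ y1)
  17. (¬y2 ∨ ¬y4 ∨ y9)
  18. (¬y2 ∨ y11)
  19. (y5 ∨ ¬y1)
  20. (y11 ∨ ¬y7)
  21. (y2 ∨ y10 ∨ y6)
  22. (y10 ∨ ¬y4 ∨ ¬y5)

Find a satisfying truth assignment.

y1 = F, y2 = T, y3 = F, y4 = T, y5 = F, y6 = T, y7 = T, y8 = T, y9 = T, y10 = F, y11 = T

y6 occurs only positively in the remaining clauses — set y6 = True.
Pure literal: y11 appears only positively; assign y11 = True.
Set y1 = False and propagate.
  then y7 is forced to True.
  then y9 is forced to True.
  then y3 is forced to False.
For the remaining variables, y2 = True, y4 = True, y5 = False, y8 = True, y10 = False works.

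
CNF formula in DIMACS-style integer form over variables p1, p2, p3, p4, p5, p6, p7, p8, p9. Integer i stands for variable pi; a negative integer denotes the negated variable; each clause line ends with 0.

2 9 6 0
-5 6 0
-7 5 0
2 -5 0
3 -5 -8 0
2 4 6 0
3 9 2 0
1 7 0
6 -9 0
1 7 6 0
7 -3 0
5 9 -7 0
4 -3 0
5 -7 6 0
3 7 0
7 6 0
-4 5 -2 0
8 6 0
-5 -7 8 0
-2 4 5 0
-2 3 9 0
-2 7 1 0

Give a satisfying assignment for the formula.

p1 = True, p2 = True, p3 = True, p4 = True, p5 = True, p6 = True, p7 = True, p8 = True, p9 = True

Check each clause:
  1. (p2 ∨ p6 ∨ p9) — p9 is true.
  2. (¬p5 ∨ p6) — p6 is true.
  3. (p5 ∨ ¬p7) — p5 is true.
  4. (¬p5 ∨ p2) — p2 is true.
  5. (¬p8 ∨ ¬p5 ∨ p3) — p3 is true.
  6. (p6 ∨ p4 ∨ p2) — p2 is true.
  7. (p3 ∨ p2 ∨ p9) — p9 is true.
  8. (p1 ∨ p7) — p1 is true.
  9. (¬p9 ∨ p6) — p6 is true.
  10. (p7 ∨ p1 ∨ p6) — p1 is true.
  11. (¬p3 ∨ p7) — p7 is true.
  12. (¬p7 ∨ p9 ∨ p5) — p5 is true.
  13. (p4 ∨ ¬p3) — p4 is true.
  14. (p5 ∨ ¬p7 ∨ p6) — p5 is true.
  15. (p3 ∨ p7) — p3 is true.
  16. (p6 ∨ p7) — p6 is true.
  17. (¬p2 ∨ p5 ∨ ¬p4) — p5 is true.
  18. (p8 ∨ p6) — p8 is true.
  19. (¬p7 ∨ p8 ∨ ¬p5) — p8 is true.
  20. (¬p2 ∨ p4 ∨ p5) — p4 is true.
  21. (p9 ∨ ¬p2 ∨ p3) — p9 is true.
  22. (p1 ∨ p7 ∨ ¬p2) — p1 is true.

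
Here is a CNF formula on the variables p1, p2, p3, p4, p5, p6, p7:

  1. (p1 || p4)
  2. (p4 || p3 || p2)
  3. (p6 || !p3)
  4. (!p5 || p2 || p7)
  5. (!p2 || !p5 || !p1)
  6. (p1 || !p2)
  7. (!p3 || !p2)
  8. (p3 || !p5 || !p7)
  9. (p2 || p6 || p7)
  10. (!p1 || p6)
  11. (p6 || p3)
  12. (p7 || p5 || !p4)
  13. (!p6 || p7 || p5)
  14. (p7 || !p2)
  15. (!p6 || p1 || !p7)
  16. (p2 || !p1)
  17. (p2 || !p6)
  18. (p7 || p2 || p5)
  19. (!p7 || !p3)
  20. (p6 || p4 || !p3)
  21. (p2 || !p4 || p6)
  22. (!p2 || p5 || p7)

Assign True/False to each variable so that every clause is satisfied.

p1 = T  p2 = T  p3 = F  p4 = T  p5 = F  p6 = T  p7 = T

Check each clause:
  1. (p1 || p4) — p1 is true.
  2. (p3 || p2 || p4) — p2 is true.
  3. (p6 || !p3) — !p3 is true.
  4. (p2 || p7 || !p5) — p2 is true.
  5. (!p2 || !p1 || !p5) — !p5 is true.
  6. (!p2 || p1) — p1 is true.
  7. (!p3 || !p2) — !p3 is true.
  8. (!p7 || p3 || !p5) — !p5 is true.
  9. (p7 || p2 || p6) — p2 is true.
  10. (p6 || !p1) — p6 is true.
  11. (p3 || p6) — p6 is true.
  12. (!p4 || p7 || p5) — p7 is true.
  13. (p7 || p5 || !p6) — p7 is true.
  14. (!p2 || p7) — p7 is true.
  15. (!p6 || p1 || !p7) — p1 is true.
  16. (!p1 || p2) — p2 is true.
  17. (!p6 || p2) — p2 is true.
  18. (p2 || p5 || p7) — p2 is true.
  19. (!p3 || !p7) — !p3 is true.
  20. (p6 || !p3 || p4) — p4 is true.
  21. (p6 || !p4 || p2) — p2 is true.
  22. (!p2 || p5 || p7) — p7 is true.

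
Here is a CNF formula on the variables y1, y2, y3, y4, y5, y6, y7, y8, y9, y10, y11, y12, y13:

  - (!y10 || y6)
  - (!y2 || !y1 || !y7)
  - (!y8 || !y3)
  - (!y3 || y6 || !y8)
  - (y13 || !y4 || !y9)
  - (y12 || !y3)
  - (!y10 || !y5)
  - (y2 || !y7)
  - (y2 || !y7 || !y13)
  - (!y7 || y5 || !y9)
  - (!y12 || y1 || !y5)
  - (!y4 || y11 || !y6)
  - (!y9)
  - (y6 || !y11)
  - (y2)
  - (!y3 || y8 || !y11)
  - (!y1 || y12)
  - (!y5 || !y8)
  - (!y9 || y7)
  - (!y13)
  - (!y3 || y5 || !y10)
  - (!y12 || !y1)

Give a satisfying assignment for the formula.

y1=0, y2=1, y3=0, y4=0, y5=1, y6=0, y7=0, y8=0, y9=0, y10=0, y11=0, y12=0, y13=0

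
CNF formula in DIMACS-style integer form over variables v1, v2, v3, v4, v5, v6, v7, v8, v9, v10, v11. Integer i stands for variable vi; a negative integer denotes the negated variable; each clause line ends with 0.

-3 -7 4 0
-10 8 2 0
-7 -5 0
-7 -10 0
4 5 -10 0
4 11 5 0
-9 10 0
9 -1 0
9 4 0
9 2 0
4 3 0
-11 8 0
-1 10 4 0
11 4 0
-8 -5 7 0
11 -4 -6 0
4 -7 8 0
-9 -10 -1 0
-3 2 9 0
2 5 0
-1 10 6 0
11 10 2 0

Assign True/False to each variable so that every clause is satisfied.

v1=False  v2=True  v3=True  v4=True  v5=True  v6=False  v7=False  v8=False  v9=True  v10=True  v11=False

Check each clause:
  1. {¬v3, v4, ¬v7} — ¬v7 is true.
  2. {¬v10, v8, v2} — v2 is true.
  3. {¬v7, ¬v5} — ¬v7 is true.
  4. {¬v10, ¬v7} — ¬v7 is true.
  5. {v5, v4, ¬v10} — v4 is true.
  6. {v4, v11, v5} — v4 is true.
  7. {¬v9, v10} — v10 is true.
  8. {v9, ¬v1} — v9 is true.
  9. {v4, v9} — v9 is true.
  10. {v9, v2} — v9 is true.
  11. {v3, v4} — v3 is true.
  12. {¬v11, v8} — ¬v11 is true.
  13. {v10, ¬v1, v4} — v10 is true.
  14. {v11, v4} — v4 is true.
  15. {¬v5, ¬v8, v7} — ¬v8 is true.
  16. {¬v6, ¬v4, v11} — ¬v6 is true.
  17. {¬v7, v8, v4} — ¬v7 is true.
  18. {¬v1, ¬v9, ¬v10} — ¬v1 is true.
  19. {¬v3, v2, v9} — v9 is true.
  20. {v5, v2} — v2 is true.
  21. {¬v1, v10, v6} — v10 is true.
  22. {v11, v10, v2} — v10 is true.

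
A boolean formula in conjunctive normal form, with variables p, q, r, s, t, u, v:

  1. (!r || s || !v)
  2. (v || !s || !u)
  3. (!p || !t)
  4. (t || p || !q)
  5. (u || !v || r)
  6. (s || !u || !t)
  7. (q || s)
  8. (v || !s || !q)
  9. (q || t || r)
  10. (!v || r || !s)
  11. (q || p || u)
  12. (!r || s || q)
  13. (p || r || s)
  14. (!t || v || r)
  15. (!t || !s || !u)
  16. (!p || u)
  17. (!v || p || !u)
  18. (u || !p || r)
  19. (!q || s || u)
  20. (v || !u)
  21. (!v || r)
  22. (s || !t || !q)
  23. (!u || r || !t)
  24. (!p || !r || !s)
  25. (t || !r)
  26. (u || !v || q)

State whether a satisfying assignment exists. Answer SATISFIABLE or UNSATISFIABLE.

Set p = False and propagate.
Branch on q: take q = True.
  then t is forced to True.
  then s is forced to True.
  then v is forced to True.
  then r is forced to True.
  then u is forced to False.
So p=F, q=T, r=T, s=T, t=T, u=F, v=T is a satisfying assignment.

SATISFIABLE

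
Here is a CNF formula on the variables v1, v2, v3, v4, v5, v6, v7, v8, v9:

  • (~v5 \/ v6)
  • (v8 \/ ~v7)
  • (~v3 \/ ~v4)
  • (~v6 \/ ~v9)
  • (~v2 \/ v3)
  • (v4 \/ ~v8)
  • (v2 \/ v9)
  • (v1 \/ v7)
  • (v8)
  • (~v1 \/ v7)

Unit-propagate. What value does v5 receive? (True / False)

False

(v8) stands alone — v8 = True.
In (~v8 \/ v4), ~v8 is now false; v4 must hold, so v4 = True.
(~v4 \/ ~v3): since v4 = True, the clause reduces to (~v3). v3 = False.
(~v2 \/ v3): since v3 = False, the clause reduces to (~v2). v2 = False.
From (v9 \/ v2) and v2 = False: v9 = True.
In (~v9 \/ ~v6), ~v9 is now false; ~v6 must hold, so v6 = False.
(~v5 \/ v6) with v6 = False leaves only ~v5, so v5 = False.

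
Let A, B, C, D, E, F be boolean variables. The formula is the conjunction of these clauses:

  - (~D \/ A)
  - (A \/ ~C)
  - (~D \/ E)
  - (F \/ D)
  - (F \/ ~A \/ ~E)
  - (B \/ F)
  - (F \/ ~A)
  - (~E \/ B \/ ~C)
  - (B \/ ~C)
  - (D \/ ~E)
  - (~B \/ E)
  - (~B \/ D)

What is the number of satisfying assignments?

5

Satisfying assignments:
  A=F B=F C=F D=F E=F F=T
  A=T B=F C=F D=F E=F F=T
  A=T B=F C=F D=T E=T F=T
  A=T B=T C=F D=T E=T F=T
  A=T B=T C=T D=T E=T F=T
That's 5 in total.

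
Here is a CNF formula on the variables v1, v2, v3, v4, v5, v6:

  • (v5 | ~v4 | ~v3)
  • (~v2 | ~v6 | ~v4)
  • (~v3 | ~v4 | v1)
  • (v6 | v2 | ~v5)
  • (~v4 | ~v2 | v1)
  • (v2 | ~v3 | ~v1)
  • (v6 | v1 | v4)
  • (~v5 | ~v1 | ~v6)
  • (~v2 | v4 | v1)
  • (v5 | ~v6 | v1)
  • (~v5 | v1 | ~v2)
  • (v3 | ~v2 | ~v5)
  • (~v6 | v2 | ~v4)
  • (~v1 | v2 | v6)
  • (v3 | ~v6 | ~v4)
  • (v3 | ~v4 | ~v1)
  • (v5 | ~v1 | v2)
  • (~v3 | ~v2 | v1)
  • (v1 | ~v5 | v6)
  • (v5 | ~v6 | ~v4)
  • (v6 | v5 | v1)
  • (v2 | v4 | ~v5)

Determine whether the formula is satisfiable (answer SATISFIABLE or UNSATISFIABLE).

SATISFIABLE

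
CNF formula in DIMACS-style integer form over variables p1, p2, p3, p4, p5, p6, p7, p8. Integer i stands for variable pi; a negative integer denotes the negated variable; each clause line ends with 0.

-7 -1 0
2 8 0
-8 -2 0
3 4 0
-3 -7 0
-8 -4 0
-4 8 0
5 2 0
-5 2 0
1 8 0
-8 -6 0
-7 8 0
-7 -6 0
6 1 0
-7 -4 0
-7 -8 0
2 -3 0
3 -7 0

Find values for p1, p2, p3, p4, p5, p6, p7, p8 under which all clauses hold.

p1 = True, p2 = True, p3 = True, p4 = False, p5 = False, p6 = False, p7 = False, p8 = False

p7 occurs only negated in the remaining clauses — set p7 = False.
Set p1 = True and propagate.
For the remaining variables, p2 = True, p3 = True, p4 = False, p5 = False, p6 = False, p8 = False works.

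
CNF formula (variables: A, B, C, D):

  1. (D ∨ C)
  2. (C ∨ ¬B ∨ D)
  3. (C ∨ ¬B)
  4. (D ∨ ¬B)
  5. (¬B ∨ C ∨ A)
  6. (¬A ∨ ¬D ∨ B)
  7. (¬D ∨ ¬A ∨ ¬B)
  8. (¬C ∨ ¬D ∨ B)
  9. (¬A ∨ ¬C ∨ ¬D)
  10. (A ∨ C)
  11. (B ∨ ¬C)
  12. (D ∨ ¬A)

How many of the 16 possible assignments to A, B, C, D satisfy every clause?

Satisfying assignments:
  A=F B=T C=T D=T
That's 1 in total.

1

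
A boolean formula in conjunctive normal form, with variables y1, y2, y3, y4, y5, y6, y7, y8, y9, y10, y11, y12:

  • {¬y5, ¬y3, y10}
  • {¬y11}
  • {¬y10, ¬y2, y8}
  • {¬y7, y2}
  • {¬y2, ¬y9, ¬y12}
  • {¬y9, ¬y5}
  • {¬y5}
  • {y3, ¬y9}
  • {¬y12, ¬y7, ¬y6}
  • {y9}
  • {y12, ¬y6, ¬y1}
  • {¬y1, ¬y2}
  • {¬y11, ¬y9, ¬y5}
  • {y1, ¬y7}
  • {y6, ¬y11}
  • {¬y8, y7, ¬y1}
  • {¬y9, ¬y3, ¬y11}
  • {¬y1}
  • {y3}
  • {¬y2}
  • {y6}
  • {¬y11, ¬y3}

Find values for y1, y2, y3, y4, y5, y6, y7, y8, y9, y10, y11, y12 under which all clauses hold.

y1=False  y2=False  y3=True  y4=False  y5=False  y6=True  y7=False  y8=True  y9=True  y10=False  y11=False  y12=True

Unit propagation: (¬y11) forces y11 = False.
The clause (¬y5) is unit: y5 must be False.
The clause (y9) is unit: y9 must be True.
(y3) is a unit clause, so y3 = True.
The clause (¬y1) is unit: y1 must be False.
Unit propagation: (¬y7) forces y7 = False.
Unit propagation: (¬y2) forces y2 = False.
(y6) is a unit clause, so y6 = True.
y4, y8, y10, y12 are now unconstrained; take y4 = False, y8 = True, y10 = False, y12 = True.
Every clause has at least one true literal under this assignment.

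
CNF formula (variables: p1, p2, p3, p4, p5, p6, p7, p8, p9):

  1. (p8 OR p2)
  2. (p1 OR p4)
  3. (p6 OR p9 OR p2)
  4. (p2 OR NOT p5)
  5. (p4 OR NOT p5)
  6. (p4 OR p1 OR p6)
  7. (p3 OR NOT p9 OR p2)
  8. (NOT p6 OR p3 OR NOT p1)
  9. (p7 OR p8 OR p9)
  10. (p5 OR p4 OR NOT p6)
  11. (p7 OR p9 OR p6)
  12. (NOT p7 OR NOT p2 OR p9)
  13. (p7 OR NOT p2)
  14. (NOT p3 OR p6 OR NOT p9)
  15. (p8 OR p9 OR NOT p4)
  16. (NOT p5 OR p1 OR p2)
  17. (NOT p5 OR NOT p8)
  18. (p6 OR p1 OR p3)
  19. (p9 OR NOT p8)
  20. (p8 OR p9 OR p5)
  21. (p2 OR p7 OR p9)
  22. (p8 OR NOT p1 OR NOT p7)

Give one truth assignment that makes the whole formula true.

p1 = 1, p2 = 1, p3 = 0, p4 = 1, p5 = 0, p6 = 0, p7 = 1, p8 = 1, p9 = 1

Check each clause:
  1. (p8 OR p2) — p8 is true.
  2. (p1 OR p4) — p1 is true.
  3. (p6 OR p9 OR p2) — p9 is true.
  4. (NOT p5 OR p2) — p2 is true.
  5. (NOT p5 OR p4) — NOT p5 is true.
  6. (p4 OR p1 OR p6) — p1 is true.
  7. (NOT p9 OR p2 OR p3) — p2 is true.
  8. (NOT p6 OR p3 OR NOT p1) — NOT p6 is true.
  9. (p7 OR p8 OR p9) — p8 is true.
  10. (NOT p6 OR p4 OR p5) — NOT p6 is true.
  11. (p6 OR p7 OR p9) — p9 is true.
  12. (NOT p7 OR p9 OR NOT p2) — p9 is true.
  13. (p7 OR NOT p2) — p7 is true.
  14. (NOT p9 OR NOT p3 OR p6) — NOT p3 is true.
  15. (NOT p4 OR p8 OR p9) — p8 is true.
  16. (p1 OR p2 OR NOT p5) — p1 is true.
  17. (NOT p8 OR NOT p5) — NOT p5 is true.
  18. (p3 OR p6 OR p1) — p1 is true.
  19. (NOT p8 OR p9) — p9 is true.
  20. (p5 OR p8 OR p9) — p8 is true.
  21. (p9 OR p7 OR p2) — p9 is true.
  22. (p8 OR NOT p7 OR NOT p1) — p8 is true.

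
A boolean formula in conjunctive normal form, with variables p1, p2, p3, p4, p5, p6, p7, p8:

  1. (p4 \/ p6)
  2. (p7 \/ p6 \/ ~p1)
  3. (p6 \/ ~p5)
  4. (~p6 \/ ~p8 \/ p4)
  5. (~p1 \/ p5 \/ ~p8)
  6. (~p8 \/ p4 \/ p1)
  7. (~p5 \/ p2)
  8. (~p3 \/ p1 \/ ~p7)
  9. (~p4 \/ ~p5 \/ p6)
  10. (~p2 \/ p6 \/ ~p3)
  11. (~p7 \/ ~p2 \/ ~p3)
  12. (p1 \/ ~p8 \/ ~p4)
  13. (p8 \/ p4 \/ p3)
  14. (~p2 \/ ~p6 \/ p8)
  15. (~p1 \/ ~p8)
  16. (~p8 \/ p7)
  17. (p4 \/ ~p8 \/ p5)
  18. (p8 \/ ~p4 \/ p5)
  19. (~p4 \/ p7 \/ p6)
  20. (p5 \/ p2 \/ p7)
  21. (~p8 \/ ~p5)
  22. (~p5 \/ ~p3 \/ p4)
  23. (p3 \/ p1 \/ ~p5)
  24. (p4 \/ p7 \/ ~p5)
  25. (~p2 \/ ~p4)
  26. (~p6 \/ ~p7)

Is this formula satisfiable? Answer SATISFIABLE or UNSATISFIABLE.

p4 = True:
  propagation gives p2=False, p5=False, p8=True, p1=False; an empty clause results — contradiction.
p4 = False:
  propagation gives p6=True, p8=False, p3=True, p2=False; an empty clause results — contradiction.
Every branch closes, so no satisfying assignment exists.

UNSATISFIABLE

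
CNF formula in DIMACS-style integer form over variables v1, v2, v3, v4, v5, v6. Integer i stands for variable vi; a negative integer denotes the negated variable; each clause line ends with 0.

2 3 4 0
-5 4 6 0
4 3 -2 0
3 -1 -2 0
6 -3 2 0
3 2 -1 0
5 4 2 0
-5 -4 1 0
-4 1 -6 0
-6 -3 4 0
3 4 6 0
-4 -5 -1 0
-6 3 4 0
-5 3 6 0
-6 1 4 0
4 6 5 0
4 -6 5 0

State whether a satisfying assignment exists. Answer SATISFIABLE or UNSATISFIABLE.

SATISFIABLE

Try v1 = True.
For the remaining variables, v2 = False, v3 = True, v4 = True, v5 = False, v6 = True works.
So v1=T, v2=F, v3=T, v4=T, v5=F, v6=T is a satisfying assignment.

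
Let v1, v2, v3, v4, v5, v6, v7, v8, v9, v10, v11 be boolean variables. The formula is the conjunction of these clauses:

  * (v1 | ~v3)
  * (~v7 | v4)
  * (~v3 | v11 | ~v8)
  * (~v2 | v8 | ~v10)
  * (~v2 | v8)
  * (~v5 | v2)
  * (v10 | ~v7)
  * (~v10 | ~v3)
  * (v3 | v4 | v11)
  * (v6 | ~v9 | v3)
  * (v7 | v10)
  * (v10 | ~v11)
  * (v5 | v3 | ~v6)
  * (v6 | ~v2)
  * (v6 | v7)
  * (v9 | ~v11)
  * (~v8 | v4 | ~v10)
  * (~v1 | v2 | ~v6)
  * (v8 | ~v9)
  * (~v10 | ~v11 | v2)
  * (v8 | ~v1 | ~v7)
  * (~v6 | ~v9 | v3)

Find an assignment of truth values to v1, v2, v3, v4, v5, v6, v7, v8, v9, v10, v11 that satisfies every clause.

v1=T, v2=F, v3=F, v4=T, v5=F, v6=F, v7=T, v8=T, v9=F, v10=T, v11=F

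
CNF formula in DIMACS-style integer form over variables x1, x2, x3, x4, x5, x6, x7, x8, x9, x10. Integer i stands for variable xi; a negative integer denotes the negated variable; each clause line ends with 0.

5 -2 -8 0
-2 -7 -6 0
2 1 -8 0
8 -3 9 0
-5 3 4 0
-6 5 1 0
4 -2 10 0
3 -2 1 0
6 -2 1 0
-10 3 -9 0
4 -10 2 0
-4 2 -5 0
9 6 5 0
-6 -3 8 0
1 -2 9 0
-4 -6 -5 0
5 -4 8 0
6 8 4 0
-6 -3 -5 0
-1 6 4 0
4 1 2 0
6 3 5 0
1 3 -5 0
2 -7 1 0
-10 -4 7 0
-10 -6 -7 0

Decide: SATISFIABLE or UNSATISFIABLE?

SATISFIABLE

Try x1 = True.
Branch on x2: take x2 = True.
The remaining clauses are satisfied by x3 = True, x4 = True, x5 = True, x6 = False, x7 = True, x8 = False, x9 = True, x10 = False.
Every clause has at least one true literal under this assignment.
So x1 = T  x2 = T  x3 = T  x4 = T  x5 = T  x6 = F  x7 = T  x8 = F  x9 = T  x10 = F is a satisfying assignment.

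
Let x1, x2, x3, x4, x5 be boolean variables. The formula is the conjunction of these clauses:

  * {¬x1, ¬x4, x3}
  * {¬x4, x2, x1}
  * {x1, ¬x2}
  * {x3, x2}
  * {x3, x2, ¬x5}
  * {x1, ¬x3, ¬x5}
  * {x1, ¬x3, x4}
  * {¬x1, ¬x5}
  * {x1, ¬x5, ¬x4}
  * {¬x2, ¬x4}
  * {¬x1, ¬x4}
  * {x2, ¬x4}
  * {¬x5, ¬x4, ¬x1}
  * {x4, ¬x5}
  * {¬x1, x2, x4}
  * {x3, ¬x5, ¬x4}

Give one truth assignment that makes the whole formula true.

x1 = True, x2 = True, x3 = True, x4 = False, x5 = False

Pure literal: x5 appears only negated; assign x5 = False.
Branch on x1: take x1 = True.
  then x4 is forced to False.
  then x2 is forced to True.
x3 is now unconstrained; take x3 = True.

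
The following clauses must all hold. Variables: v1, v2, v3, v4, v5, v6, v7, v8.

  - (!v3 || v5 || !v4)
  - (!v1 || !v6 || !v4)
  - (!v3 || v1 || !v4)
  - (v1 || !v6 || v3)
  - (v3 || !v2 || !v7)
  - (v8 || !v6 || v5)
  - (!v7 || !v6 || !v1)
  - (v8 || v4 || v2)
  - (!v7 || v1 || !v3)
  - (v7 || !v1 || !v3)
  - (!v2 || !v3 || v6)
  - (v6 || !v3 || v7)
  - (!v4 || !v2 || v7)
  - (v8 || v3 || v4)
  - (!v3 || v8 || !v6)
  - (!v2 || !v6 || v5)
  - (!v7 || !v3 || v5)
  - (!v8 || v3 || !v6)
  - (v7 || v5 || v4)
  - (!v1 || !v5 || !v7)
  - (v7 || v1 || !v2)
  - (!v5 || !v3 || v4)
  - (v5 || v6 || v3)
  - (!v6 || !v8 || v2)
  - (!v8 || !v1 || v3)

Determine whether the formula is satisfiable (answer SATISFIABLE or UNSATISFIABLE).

SATISFIABLE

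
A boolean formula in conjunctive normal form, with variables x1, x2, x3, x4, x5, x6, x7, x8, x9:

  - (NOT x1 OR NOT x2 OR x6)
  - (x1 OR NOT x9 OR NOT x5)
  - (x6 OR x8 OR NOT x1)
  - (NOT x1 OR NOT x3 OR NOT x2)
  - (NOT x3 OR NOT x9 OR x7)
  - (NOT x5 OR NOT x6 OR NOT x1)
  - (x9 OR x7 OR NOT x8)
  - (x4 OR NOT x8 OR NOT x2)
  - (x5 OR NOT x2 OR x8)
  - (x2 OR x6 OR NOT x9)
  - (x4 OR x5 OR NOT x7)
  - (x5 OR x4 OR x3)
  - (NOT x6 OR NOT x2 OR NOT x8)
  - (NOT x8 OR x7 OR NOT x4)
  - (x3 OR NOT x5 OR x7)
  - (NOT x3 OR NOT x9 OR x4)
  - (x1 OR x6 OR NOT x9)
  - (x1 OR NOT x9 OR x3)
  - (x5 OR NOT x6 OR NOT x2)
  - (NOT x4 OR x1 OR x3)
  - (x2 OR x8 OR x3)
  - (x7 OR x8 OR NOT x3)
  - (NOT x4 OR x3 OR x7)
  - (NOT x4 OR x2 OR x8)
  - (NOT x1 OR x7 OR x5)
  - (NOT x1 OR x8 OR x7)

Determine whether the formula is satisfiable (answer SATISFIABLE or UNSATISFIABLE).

SATISFIABLE

Try x1 = True.
Set x2 = False and propagate.
Try x3 = False.
  then x8 is forced to True.
The remaining clauses are satisfied by x4 = False, x5 = True, x6 = False, x7 = True, x9 = False.
So x1=1, x2=0, x3=0, x4=0, x5=1, x6=0, x7=1, x8=1, x9=0 is a satisfying assignment.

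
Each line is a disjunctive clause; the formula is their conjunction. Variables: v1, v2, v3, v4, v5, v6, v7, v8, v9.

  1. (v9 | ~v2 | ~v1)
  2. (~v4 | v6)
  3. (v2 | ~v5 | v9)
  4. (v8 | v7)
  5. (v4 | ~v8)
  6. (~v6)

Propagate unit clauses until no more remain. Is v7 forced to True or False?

True

(~v6) is a unit clause: v6 = False.
From (~v4 | v6) and v6 = False: v4 = False.
In (~v8 | v4), v4 is now false; ~v8 must hold, so v8 = False.
In (v7 | v8), v8 is now false; v7 must hold, so v7 = True.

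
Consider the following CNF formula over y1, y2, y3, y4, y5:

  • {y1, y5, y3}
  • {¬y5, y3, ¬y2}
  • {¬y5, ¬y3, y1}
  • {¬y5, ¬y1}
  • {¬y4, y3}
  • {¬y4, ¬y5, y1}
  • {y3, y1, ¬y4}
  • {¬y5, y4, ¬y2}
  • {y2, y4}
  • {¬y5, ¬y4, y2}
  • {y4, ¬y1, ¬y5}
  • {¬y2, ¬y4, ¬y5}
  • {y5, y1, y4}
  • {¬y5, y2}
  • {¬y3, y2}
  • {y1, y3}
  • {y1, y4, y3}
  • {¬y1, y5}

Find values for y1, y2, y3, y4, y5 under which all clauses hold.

Branch on y1: take y1 = False.
  then y3 is forced to True.
  then y5 is forced to False.
  then y4 is forced to True.
  then y2 is forced to True.
Every clause has at least one true literal under this assignment.

y1 = F  y2 = T  y3 = T  y4 = T  y5 = F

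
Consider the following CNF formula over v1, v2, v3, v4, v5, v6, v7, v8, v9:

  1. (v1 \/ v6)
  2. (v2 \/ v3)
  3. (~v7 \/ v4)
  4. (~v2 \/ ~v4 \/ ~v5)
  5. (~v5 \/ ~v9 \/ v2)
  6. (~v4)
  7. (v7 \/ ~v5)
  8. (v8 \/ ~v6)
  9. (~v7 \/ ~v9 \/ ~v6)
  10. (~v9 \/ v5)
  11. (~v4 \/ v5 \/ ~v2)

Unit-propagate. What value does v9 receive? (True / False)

False

(~v4) stands alone — v4 = False.
(v4 \/ ~v7) with v4 = False leaves only ~v7, so v7 = False.
In (~v5 \/ v7), v7 is now false; ~v5 must hold, so v5 = False.
(v5 \/ ~v9): since v5 = False, the clause reduces to (~v9). v9 = False.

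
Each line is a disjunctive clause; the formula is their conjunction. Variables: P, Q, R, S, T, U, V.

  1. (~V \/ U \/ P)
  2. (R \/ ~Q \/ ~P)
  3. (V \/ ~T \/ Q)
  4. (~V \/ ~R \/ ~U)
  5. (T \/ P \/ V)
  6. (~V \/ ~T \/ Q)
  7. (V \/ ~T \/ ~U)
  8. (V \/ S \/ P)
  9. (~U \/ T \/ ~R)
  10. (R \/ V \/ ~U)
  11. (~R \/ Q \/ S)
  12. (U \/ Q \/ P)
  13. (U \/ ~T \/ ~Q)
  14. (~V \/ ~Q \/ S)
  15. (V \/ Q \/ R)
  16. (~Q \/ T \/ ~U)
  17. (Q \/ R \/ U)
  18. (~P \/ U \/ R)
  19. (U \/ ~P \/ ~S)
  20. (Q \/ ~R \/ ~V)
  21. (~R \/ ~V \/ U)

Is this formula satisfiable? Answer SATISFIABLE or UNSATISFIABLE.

Branch on P: take P = True.
For the remaining variables, Q = True, R = True, S = False, T = False, U = False, V = False works.
So P = T, Q = T, R = T, S = F, T = F, U = F, V = F is a satisfying assignment.

SATISFIABLE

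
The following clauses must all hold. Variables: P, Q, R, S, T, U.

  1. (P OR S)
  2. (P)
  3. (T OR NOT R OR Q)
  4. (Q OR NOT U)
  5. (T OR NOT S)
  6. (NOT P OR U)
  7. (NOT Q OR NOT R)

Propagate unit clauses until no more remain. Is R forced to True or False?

False

(P) stands alone — P = True.
In (U OR NOT P), NOT P is now false; U must hold, so U = True.
From (NOT U OR Q) and U = True: Q = True.
(NOT R OR NOT Q) with Q = True leaves only NOT R, so R = False.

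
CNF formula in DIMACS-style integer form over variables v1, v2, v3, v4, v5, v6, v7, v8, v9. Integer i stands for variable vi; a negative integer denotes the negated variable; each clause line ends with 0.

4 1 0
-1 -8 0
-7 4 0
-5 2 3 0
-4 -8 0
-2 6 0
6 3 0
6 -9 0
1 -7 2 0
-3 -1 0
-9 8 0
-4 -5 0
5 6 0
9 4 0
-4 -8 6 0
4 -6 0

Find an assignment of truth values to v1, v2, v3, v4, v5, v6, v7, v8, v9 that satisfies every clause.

Try v1 = False.
  then v4 is forced to True.
  then v8 is forced to False.
  then v9 is forced to False.
  then v5 is forced to False.
  then v6 is forced to True.
Try v2 = True.
v3, v7 are now unconstrained; take v3 = False, v7 = True.

v1=False, v2=True, v3=False, v4=True, v5=False, v6=True, v7=True, v8=False, v9=False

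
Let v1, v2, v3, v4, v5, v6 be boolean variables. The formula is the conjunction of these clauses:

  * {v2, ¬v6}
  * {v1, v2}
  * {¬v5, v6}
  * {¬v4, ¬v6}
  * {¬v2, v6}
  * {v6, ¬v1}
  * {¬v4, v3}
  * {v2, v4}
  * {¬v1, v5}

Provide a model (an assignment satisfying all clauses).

v1 = True, v2 = True, v3 = False, v4 = False, v5 = True, v6 = True

Branch on v1: take v1 = True.
  then v6 is forced to True.
  then v2 is forced to True.
  then v4 is forced to False.
  then v5 is forced to True.
v3 is now unconstrained; take v3 = False.
Every clause has at least one true literal under this assignment.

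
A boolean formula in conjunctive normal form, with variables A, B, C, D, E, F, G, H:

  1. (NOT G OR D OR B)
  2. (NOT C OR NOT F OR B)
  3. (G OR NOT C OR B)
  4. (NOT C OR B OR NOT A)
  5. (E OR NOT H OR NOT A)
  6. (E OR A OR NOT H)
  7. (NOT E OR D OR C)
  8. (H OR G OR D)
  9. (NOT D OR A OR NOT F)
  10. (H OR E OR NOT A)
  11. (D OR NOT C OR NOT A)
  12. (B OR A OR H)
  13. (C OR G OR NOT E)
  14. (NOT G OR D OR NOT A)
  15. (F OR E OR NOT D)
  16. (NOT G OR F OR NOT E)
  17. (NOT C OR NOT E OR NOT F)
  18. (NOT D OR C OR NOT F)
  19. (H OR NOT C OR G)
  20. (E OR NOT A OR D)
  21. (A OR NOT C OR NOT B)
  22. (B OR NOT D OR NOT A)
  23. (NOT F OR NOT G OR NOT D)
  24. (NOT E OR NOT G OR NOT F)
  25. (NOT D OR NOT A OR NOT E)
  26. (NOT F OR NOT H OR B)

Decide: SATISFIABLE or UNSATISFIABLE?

Set A = False and propagate.
For the remaining variables, B = True, C = False, D = False, E = False, F = False, G = True, H = False works.
So A = False, B = True, C = False, D = False, E = False, F = False, G = True, H = False is a satisfying assignment.

SATISFIABLE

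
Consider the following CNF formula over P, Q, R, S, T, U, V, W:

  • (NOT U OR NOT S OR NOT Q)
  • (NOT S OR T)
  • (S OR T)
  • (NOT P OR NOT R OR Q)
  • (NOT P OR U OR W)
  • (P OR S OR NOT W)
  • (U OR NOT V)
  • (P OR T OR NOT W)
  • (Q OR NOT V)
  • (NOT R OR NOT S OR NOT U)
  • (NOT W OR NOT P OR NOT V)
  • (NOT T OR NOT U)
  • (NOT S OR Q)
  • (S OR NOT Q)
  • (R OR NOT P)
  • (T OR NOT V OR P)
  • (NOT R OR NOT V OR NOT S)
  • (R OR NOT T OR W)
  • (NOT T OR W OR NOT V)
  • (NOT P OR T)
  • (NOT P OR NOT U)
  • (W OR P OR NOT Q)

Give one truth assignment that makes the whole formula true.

Pure literal: V appears only negated; assign V = False.
Set P = False and propagate.
Branch on Q: take Q = True.
  then S is forced to True.
  then U is forced to False.
  then T is forced to True.
  then W is forced to True.
R is now unconstrained; take R = True.

P=F  Q=T  R=T  S=T  T=T  U=F  V=F  W=T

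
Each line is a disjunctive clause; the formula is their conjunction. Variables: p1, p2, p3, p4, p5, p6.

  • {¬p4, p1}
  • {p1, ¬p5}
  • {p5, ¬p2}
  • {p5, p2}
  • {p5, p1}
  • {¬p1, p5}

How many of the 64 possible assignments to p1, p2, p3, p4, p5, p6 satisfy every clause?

16

Split on p5, then p1.
  p5=T, p1=T: p2, p3, p4, p6 free → 2^4 = 16.
  p5=T, p1=F: a clause becomes empty — 0.
  p5=F, p1=T: a clause becomes empty — 0.
  p5=F, p1=F: a clause becomes empty — 0.
Total: 16 + 0 + 0 + 0 = 16.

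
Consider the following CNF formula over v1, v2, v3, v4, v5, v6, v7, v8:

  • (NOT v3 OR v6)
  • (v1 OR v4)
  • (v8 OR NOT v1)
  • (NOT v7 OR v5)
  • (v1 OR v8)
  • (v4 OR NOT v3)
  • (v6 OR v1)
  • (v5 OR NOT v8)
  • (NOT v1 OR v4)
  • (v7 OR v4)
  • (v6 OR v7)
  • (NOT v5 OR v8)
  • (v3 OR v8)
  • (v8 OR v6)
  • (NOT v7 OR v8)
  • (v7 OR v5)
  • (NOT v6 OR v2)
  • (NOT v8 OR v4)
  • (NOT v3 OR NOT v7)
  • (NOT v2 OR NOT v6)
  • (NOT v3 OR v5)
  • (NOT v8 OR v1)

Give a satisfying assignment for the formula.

v1 = True, v2 = False, v3 = False, v4 = True, v5 = True, v6 = False, v7 = True, v8 = True

Pure literal: v4 appears only positively; assign v4 = True.
Branch on v1: take v1 = True.
  then v8 is forced to True.
  then v5 is forced to True.
The remaining clauses are satisfied by v2 = False, v3 = False, v6 = False, v7 = True.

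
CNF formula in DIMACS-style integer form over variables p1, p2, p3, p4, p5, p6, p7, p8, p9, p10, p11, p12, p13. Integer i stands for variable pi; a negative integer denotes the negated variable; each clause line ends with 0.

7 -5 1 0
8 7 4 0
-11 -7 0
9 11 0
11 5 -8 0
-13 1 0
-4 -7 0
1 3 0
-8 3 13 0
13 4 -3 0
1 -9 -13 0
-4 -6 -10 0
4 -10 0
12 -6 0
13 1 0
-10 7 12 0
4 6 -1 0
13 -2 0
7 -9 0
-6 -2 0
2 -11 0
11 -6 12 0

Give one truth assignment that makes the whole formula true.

p1=T, p2=T, p3=F, p4=T, p5=T, p6=F, p7=F, p8=T, p9=F, p10=F, p11=T, p12=F, p13=T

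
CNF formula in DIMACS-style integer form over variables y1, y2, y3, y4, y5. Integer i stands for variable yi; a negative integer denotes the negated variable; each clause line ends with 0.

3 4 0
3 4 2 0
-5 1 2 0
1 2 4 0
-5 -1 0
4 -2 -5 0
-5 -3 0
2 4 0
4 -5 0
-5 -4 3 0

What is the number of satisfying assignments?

10

Case analysis on y4 and y5:
  y4=T, y5=T: a clause becomes empty — 0.
  y4=T, y5=F: y1, y2, y3 free → 2^3 = 8.
  y4=F, y5=T: a clause becomes empty — 0.
  y4=F, y5=F: remaining (y1,y2,y3) ∈ {(F,T,T); (T,T,T)} — 2.
Total: 0 + 8 + 0 + 2 = 10.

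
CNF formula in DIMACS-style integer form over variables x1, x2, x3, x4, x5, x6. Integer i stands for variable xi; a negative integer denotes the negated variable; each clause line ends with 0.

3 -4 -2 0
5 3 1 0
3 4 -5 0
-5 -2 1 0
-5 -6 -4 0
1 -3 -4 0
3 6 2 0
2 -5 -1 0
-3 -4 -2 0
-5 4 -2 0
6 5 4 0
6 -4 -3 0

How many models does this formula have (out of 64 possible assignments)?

10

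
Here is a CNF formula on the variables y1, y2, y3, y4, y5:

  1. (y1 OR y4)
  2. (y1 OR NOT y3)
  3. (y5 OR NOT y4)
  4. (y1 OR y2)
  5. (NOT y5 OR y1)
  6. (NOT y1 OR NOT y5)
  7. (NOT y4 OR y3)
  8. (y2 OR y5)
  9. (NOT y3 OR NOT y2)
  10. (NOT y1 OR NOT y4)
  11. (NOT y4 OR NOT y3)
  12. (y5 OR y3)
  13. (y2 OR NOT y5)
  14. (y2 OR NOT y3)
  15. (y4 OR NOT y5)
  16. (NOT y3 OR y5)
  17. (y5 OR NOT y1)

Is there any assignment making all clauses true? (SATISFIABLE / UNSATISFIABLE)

UNSATISFIABLE

y5 = True:
  propagation gives y1=True; an empty clause results — contradiction.
y5 = False:
  propagation gives y4=False, y1=True; an empty clause results — contradiction.
Every branch closes, so no satisfying assignment exists.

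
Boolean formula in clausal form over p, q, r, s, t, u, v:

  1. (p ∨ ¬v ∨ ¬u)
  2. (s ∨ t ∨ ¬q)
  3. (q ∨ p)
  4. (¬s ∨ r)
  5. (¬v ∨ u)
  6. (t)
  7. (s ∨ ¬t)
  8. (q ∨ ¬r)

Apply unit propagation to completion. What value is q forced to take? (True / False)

True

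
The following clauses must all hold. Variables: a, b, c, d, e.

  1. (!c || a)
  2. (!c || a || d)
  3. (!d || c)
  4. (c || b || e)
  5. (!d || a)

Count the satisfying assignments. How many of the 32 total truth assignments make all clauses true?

Split on c, then a.
  c=1, a=1: b, d, e free → 2^3 = 8.
  c=1, a=0: a clause becomes empty — 0.
  c=0, a=1: remaining (b,d,e) ∈ {(0,0,1); (1,0,0); (1,0,1)} — 3.
  c=0, a=0: remaining (b,d,e) ∈ {(0,0,1); (1,0,0); (1,0,1)} — 3.
Total: 8 + 0 + 3 + 3 = 14.

14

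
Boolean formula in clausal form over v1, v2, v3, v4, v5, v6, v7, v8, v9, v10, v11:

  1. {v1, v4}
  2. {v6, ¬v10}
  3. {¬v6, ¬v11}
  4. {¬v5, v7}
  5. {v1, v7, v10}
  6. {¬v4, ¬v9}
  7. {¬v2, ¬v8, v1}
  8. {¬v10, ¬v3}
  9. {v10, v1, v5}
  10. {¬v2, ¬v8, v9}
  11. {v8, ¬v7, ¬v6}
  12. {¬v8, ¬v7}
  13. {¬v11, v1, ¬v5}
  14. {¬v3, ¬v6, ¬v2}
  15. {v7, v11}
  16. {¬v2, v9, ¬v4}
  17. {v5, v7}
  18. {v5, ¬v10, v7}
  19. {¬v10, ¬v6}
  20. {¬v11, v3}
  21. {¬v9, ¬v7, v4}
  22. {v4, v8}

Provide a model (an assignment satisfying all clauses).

v2 occurs only negated in the remaining clauses — set v2 = False.
Set v1 = False and propagate.
  then v4 is forced to True.
  then v9 is forced to False.
Branch on v3: take v3 = False.
  then v11 is forced to False.
  then v7 is forced to True.
  then v8 is forced to False.
  then v6 is forced to False.
  then v10 is forced to False.
  then v5 is forced to True.

v1 = F  v2 = F  v3 = F  v4 = T  v5 = T  v6 = F  v7 = T  v8 = F  v9 = F  v10 = F  v11 = F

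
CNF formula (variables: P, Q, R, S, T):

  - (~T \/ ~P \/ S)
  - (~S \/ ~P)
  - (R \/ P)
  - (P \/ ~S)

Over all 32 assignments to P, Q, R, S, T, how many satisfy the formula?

8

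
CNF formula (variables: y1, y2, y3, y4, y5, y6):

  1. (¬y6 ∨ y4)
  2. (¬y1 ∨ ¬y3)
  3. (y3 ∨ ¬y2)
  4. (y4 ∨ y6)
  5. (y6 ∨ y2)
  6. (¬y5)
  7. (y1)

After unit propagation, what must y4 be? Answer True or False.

True

Unit clause (¬y5) sets y5 = False.
(y1) stands alone — y1 = True.
From (¬y1 ∨ ¬y3) and y1 = True: y3 = False.
(¬y2 ∨ y3) with y3 = False leaves only ¬y2, so y2 = False.
(y6 ∨ y2) with y2 = False leaves only y6, so y6 = True.
(¬y6 ∨ y4) with y6 = True leaves only y4, so y4 = True.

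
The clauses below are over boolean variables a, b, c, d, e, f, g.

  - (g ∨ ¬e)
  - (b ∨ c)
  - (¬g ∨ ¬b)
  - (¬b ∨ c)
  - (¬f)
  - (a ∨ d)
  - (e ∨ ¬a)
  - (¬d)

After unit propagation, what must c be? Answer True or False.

True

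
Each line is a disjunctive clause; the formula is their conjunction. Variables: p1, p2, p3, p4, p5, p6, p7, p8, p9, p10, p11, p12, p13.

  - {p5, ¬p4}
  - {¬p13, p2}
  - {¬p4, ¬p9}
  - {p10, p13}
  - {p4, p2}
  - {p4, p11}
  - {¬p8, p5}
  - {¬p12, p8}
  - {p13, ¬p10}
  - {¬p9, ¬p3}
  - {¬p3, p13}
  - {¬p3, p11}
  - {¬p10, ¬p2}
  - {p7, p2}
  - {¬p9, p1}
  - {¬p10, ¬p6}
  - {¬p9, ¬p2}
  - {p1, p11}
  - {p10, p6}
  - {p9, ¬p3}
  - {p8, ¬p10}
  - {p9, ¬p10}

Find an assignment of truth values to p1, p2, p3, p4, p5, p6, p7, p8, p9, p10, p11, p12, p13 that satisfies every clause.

p1=False, p2=True, p3=False, p4=False, p5=True, p6=True, p7=True, p8=False, p9=False, p10=False, p11=True, p12=False, p13=True

Check each clause:
  1. {p5, ¬p4} — ¬p4 is true.
  2. {p2, ¬p13} — p2 is true.
  3. {¬p4, ¬p9} — ¬p4 is true.
  4. {p13, p10} — p13 is true.
  5. {p2, p4} — p2 is true.
  6. {p4, p11} — p11 is true.
  7. {¬p8, p5} — ¬p8 is true.
  8. {¬p12, p8} — ¬p12 is true.
  9. {p13, ¬p10} — p13 is true.
  10. {¬p9, ¬p3} — ¬p3 is true.
  11. {p13, ¬p3} — ¬p3 is true.
  12. {¬p3, p11} — p11 is true.
  13. {¬p2, ¬p10} — ¬p10 is true.
  14. {p2, p7} — p2 is true.
  15. {p1, ¬p9} — ¬p9 is true.
  16. {¬p10, ¬p6} — ¬p10 is true.
  17. {¬p2, ¬p9} — ¬p9 is true.
  18. {p1, p11} — p11 is true.
  19. {p10, p6} — p6 is true.
  20. {p9, ¬p3} — ¬p3 is true.
  21. {p8, ¬p10} — ¬p10 is true.
  22. {p9, ¬p10} — ¬p10 is true.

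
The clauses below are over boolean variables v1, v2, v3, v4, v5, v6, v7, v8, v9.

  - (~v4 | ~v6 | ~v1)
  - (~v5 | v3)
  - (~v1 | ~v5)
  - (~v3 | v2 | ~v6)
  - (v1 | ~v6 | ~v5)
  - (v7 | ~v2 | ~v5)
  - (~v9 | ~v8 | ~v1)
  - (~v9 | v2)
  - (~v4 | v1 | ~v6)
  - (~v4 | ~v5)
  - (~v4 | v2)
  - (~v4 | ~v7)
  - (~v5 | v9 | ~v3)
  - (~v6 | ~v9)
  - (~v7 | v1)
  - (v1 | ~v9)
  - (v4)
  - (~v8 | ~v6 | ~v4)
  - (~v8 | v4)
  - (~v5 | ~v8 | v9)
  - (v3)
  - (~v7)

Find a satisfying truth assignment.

v1=1, v2=1, v3=1, v4=1, v5=0, v6=0, v7=0, v8=0, v9=1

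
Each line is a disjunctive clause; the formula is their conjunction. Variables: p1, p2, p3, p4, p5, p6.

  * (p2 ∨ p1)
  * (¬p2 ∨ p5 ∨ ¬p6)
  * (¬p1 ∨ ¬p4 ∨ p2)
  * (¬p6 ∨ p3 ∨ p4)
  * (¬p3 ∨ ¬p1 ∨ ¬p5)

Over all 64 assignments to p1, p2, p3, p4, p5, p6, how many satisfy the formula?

Case analysis on p1 and p2:
  p1=1, p2=1: 7 of the 16 assignments to (p3,p4,p5,p6) work.
  p1=1, p2=0: remaining (p3,p4,p5,p6) ∈ {(0,0,0,0); (0,0,1,0); (1,0,0,0); (1,0,0,1)} — 4.
  p1=0, p2=1: 11 of the 16 assignments to (p3,p4,p5,p6) work.
  p1=0, p2=0: a clause becomes empty — 0.
Total: 7 + 4 + 11 + 0 = 22.

22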